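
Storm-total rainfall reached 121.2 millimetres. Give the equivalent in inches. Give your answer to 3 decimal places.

4.772 in

1 mm = 0.0393701 in, so 121.2 × 0.0393701 = 4.772 in.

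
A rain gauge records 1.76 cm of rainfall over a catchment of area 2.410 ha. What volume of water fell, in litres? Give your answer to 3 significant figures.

424000 litres

Depth: 1.76 cm × 10 = 17.6 mm.
Area: 2.410 ha = 24100 m².
1 mm over 1 m² is 1 L, so volume = 17.6 × 24100 = 424160 L ≈ 424000 L.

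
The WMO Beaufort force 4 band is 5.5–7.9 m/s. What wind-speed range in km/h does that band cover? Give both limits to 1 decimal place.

5.5–7.9 m/s × 3.6 = 19.8–28.4 km/h.

19.8 to 28.4 km/h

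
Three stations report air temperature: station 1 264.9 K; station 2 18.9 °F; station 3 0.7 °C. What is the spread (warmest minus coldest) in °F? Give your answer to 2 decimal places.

16.11 °F

station 1: 264.9 K = -8.250 °C.
station 2: 18.9 °F = -7.278 °C.
Spread: 0.700 − (-8.250) = 8.950 °C = 16.11 °F.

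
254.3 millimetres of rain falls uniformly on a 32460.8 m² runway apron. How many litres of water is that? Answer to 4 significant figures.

1 mm over 1 m² is 1 L, so volume = 254.3 × 32460.8 = 8254781.4 L ≈ 8255000 L.

8255000 litres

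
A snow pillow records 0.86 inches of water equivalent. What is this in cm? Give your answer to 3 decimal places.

2.184 cm

1 in = 2.54 cm, so 0.86 × 2.54 = 2.184 cm.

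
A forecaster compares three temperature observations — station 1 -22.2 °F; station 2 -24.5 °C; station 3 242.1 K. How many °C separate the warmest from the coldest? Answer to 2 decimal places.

6.55 °C

station 1: -22.2 °F = -30.111 °C.
station 3: 242.1 K = -31.050 °C.
Spread: (-24.500) − (-31.050) = 6.550 °C.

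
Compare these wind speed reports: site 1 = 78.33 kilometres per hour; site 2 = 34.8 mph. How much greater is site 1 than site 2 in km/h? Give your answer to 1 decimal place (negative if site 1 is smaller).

22.3 km/h

site 2: 34.8 mph = 56.005 km/h.
Difference: 78.330 − 56.005 = 22.3 km/h.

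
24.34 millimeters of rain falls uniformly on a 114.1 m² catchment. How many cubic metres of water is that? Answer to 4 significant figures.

1 mm over 1 m² is 1 L, so volume = 24.34 × 114.1 = 2777.194 L = 2.777 m³.

2.777 cubic metres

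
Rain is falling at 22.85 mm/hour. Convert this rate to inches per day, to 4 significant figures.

22.85 mm/hour × 0.0393701 in/mm × 24 hour/day = 21.59 in/day.

21.59 in/day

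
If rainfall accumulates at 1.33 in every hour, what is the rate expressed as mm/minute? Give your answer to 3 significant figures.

1.33 in/hour × 25.4 mm/in × 0.0166667 hour/minute = 0.563 mm/minute.

0.563 mm/minute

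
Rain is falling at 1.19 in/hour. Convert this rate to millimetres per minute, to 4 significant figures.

1.19 in/hour × 25.4 mm/in × 0.0166667 hour/minute = 0.5038 mm/minute.

0.5038 mm/minute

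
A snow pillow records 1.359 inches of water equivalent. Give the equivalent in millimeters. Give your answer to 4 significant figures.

34.52 mm

1 in = 25.4 mm, so 1.359 × 25.4 = 34.52 mm.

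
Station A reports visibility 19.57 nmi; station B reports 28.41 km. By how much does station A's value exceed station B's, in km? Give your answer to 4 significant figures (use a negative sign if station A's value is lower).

7.834 km

station A: 19.57 nmi = 36.24364 km.
Difference: 36.24364 − 28.41000 = 7.834 km.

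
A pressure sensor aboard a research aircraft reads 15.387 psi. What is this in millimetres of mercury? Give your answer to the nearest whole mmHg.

796 mmHg

1 psi = 51.7149 mmHg, so 15.387 × 51.7149 = 796 mmHg.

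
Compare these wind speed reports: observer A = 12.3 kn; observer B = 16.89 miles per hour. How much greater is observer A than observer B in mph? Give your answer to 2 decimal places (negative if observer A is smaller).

-2.74 mph

observer A: 12.3 kt = 14.1546 mph.
Difference: 14.1546 − 16.8900 = -2.74 mph.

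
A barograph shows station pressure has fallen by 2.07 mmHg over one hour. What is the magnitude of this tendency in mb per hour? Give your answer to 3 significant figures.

2.76 mb per hour

2.07 mmHg / 1 h × 1.33322 mb/mmHg = 2.76 mb/h.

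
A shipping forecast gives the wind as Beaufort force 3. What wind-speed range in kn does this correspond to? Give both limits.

Beaufort 3 (gentle breeze) spans 7–10 knots.

7 to 10 kt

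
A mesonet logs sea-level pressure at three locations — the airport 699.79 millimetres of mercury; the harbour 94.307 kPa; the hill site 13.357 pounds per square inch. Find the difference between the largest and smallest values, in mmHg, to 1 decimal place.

the harbour: 94.307 kPa = 707.361 mmHg.
the hill site: 13.357 psi = 690.756 mmHg.
Spread: 707.361 − 690.756 = 16.6 mmHg.

16.6 mmHg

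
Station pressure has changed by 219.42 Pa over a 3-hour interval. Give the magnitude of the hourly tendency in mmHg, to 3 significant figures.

219.42 Pa / 3 h × 0.00750062 mmHg/Pa = 0.549 mmHg/h.

0.549 mmHg per hour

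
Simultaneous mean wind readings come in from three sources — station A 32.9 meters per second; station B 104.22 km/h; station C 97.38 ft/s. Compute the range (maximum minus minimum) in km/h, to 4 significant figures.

station A: 32.9 m/s = 118.4400 km/h.
station C: 97.38 ft/s = 106.8531 km/h.
Spread: 118.4400 − 104.2200 = 14.22 km/h.

14.22 km/h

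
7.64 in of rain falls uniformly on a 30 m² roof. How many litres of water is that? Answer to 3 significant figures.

5820 litres

Depth: 7.64 in × 25.4 = 194.056 mm.
1 mm over 1 m² is 1 L, so volume = 194.056 × 30 = 5821.68 L ≈ 5820 L.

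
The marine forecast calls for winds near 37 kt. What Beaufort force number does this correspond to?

37 kt lies in the Beaufort 8 band (gale, 34–40 kt).

Beaufort force 8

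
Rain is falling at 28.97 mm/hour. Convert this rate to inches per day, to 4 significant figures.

28.97 mm/hour × 0.0393701 in/mm × 24 hour/day = 27.37 in/day.

27.37 in/day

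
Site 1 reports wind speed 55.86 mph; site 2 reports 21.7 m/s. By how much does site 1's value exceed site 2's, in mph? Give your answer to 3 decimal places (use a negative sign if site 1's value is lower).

7.318 mph

site 2: 21.7 m/s = 48.54152 mph.
Difference: 55.86000 − 48.54152 = 7.318 mph.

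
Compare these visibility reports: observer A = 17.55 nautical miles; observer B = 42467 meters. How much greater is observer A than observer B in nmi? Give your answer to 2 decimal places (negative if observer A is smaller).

observer B: 42467 m = 22.9303 nmi.
Difference: 17.5500 − 22.9303 = -5.38 nmi.

-5.38 nmi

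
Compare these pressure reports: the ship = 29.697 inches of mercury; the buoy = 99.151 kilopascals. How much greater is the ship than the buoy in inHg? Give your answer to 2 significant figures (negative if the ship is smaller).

0.42 inHg

the buoy: 99.151 kPa = 29.2793 inHg.
Difference: 29.6970 − 29.2793 = 0.42 inHg.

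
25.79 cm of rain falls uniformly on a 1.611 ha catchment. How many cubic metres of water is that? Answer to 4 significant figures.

Depth: 25.79 cm × 10 = 257.9 mm.
Area: 1.611 ha = 16110 m².
1 mm over 1 m² is 1 L, so volume = 257.9 × 16110 = 4154769 L = 4155 m³.

4155 cubic metres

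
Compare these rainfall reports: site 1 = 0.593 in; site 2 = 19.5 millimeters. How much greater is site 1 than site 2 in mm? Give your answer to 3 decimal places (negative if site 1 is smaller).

-4.438 mm

site 1: 0.593 in = 15.06220 mm.
Difference: 15.06220 − 19.50000 = -4.438 mm.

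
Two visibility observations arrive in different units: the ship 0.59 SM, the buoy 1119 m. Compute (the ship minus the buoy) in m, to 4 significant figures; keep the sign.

the ship: 0.59 SM = 949.513 m.
Difference: 949.513 − 1119.000 = -169.5 m.

-169.5 m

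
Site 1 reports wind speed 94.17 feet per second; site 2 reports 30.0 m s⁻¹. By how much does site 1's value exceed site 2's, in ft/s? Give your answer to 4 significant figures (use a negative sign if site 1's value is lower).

site 2: 30.0 m/s = 98.42520 ft/s.
Difference: 94.17000 − 98.42520 = -4.255 ft/s.

-4.255 ft/s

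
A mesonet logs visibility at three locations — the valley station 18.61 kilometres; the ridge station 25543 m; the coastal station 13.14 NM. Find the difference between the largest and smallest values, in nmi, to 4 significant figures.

the valley station: 18.61 km = 10.04860 nmi.
the ridge station: 25543 m = 13.79212 nmi.
Spread: 13.79212 − 10.04860 = 3.744 nmi.

3.744 nmi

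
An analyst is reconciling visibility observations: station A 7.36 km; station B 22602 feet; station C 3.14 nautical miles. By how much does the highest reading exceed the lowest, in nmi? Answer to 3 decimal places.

station A: 7.36 km = 3.97408 nmi.
station B: 22602 ft = 3.71981 nmi.
Spread: 3.97408 − 3.14000 = 0.834 nmi.

0.834 nmi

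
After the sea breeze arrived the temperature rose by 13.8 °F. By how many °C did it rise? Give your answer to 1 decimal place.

7.7 °C

A change of 1 °C equals a change of 1.8 °F: Δ°C = 13.8 × 0.5556 = 7.7 °C.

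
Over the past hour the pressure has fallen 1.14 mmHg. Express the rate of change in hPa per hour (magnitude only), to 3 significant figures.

1.52 hPa per hour

1.14 mmHg / 1 h × 1.33322 hPa/mmHg = 1.52 hPa/h.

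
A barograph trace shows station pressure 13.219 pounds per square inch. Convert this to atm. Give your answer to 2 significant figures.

1 psi = 0.068046 atm, so 13.219 × 0.068046 = 0.90 atm.

0.90 atm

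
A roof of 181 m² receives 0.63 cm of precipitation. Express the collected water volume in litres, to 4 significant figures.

1140 litres

Depth: 0.63 cm × 10 = 6.3 mm.
1 mm over 1 m² is 1 L, so volume = 6.3 × 181 = 1140.3 L ≈ 1140 L.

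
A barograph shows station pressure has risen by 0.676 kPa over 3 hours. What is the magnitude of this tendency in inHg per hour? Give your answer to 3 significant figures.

0.0665 inHg per hour

0.676 kPa / 3 h × 0.2953 inHg/kPa = 0.0665 inHg/h.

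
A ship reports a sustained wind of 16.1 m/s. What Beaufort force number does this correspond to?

Beaufort force 7

16.1 m/s lies in the Beaufort 7 band (near gale, 13.9–17.1 m/s).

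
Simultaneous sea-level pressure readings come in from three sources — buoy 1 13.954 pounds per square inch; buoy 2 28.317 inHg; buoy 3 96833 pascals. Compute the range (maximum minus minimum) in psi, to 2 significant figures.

buoy 2: 28.317 inHg = 13.9080 psi.
buoy 3: 96833 Pa = 14.0444 psi.
Spread: 14.0444 − 13.9080 = 0.14 psi.

0.14 psi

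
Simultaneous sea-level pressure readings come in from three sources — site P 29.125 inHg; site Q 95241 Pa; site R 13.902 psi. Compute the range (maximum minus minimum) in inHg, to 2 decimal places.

1.00 inHg

site Q: 95241 Pa = 28.1246 inHg.
site R: 13.902 psi = 28.3048 inHg.
Spread: 29.1250 − 28.1246 = 1.00 inHg.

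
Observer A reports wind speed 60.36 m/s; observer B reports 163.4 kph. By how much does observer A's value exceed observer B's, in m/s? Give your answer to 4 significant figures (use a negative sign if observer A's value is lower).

observer B: 163.4 km/h = 45.3889 m/s.
Difference: 60.3600 − 45.3889 = 14.97 m/s.

14.97 m/s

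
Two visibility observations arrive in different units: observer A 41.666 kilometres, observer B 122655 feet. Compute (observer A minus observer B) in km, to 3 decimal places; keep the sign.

4.281 km

observer B: 122655 ft = 37.38524 km.
Difference: 41.66600 − 37.38524 = 4.281 km.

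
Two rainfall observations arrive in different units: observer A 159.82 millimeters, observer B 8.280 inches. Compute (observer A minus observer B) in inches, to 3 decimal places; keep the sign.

observer A: 159.82 mm = 6.29213 in.
Difference: 6.29213 − 8.28000 = -1.988 in.

-1.988 in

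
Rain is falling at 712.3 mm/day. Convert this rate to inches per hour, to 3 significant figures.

712.3 mm/day × 0.0393701 in/mm × 0.0416667 day/hour = 1.17 in/hour.

1.17 in/hour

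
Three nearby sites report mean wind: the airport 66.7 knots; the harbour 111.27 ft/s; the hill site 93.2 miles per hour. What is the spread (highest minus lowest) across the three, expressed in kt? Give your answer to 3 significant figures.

15.1 kt

the harbour: 111.27 ft/s = 65.926 kt.
the hill site: 93.2 mph = 80.989 kt.
Spread: 80.989 − 65.926 = 15.1 kt.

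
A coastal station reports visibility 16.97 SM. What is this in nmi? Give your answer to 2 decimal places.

14.75 nmi

1 SM = 0.868976 nmi, so 16.97 × 0.868976 = 14.75 nmi.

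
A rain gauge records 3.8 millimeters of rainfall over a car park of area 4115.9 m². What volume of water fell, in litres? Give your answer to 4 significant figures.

1 mm over 1 m² is 1 L, so volume = 3.8 × 4115.9 = 15640.42 L ≈ 15640 L.

15640 litres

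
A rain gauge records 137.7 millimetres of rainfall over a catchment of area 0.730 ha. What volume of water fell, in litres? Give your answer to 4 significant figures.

Area: 0.730 ha = 7300 m².
1 mm over 1 m² is 1 L, so volume = 137.7 × 7300 = 1005210 L ≈ 1005000 L.

1005000 litres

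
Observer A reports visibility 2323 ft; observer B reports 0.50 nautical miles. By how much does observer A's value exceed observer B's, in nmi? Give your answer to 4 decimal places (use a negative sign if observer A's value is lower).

observer A: 2323 ft = 0.382317 nmi.
Difference: 0.382317 − 0.500000 = -0.1177 nmi.

-0.1177 nmi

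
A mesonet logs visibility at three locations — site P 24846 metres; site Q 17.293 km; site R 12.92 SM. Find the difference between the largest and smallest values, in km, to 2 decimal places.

site P: 24846 m = 24.8460 km.
site R: 12.92 SM = 20.7927 km.
Spread: 24.8460 − 17.2930 = 7.55 km.

7.55 km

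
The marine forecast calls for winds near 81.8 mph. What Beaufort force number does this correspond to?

81.8 mph = 36.6 m/s, which is Beaufort 12 (hurricane force, ≥32.7 m/s).

Beaufort force 12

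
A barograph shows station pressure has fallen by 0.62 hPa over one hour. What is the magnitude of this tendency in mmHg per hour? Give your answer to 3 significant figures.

0.465 mmHg per hour

0.62 hPa / 1 h × 0.750062 mmHg/hPa = 0.465 mmHg/h.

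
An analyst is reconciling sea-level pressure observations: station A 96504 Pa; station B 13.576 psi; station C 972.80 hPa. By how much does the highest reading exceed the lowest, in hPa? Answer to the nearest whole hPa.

station A: 96504 Pa = 965.04 hPa.
station B: 13.576 psi = 936.03 hPa.
Spread: 972.80 − 936.03 = 37 hPa.

37 hPa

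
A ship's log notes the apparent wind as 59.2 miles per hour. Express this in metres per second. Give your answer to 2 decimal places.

1 mph = 0.44704 m/s, so 59.2 × 0.44704 = 26.46 m/s.

26.46 m/s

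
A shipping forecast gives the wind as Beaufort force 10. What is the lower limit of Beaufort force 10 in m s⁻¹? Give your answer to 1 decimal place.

Beaufort 10 (storm) spans 24.5–28.4 m/s.

24.5 m/s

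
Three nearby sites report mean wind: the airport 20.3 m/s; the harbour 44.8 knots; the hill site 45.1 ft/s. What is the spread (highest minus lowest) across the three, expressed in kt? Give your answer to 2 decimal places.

18.08 kt

the airport: 20.3 m/s = 39.4600 kt.
the hill site: 45.1 ft/s = 26.7210 kt.
Spread: 44.8000 − 26.7210 = 18.08 kt.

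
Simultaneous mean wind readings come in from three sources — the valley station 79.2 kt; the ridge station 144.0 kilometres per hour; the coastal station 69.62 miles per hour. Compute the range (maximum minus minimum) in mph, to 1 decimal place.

the valley station: 79.2 kt = 91.142 mph.
the ridge station: 144.0 km/h = 89.477 mph.
Spread: 91.142 − 69.620 = 21.5 mph.

21.5 mph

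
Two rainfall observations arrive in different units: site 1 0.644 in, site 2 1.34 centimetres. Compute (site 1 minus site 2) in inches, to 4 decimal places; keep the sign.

0.1164 in

site 2: 1.34 cm = 0.527559 in.
Difference: 0.644000 − 0.527559 = 0.1164 in.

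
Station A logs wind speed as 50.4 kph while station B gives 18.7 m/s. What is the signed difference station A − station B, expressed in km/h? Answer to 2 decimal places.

station B: 18.7 m/s = 67.3200 km/h.
Difference: 50.4000 − 67.3200 = -16.92 km/h.

-16.92 km/h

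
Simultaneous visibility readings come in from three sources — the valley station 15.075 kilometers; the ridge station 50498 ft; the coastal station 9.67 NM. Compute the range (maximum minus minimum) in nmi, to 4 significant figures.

the valley station: 15.075 km = 8.13985 nmi.
the ridge station: 50498 ft = 8.31090 nmi.
Spread: 9.67000 − 8.13985 = 1.530 nmi.

1.530 nmi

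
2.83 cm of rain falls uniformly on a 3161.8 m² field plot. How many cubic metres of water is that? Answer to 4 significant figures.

89.48 cubic metres

Depth: 2.83 cm × 10 = 28.3 mm.
1 mm over 1 m² is 1 L, so volume = 28.3 × 3161.8 = 89478.94 L = 89.48 m³.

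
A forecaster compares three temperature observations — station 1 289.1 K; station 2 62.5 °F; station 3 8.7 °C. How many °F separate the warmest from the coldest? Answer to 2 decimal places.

station 1: 289.1 K = 15.950 °C.
station 2: 62.5 °F = 16.944 °C.
Spread: 16.944 − 8.700 = 8.244 °C = 14.84 °F.

14.84 °F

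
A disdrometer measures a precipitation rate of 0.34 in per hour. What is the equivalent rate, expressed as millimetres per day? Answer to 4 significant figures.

0.34 in/hour × 25.4 mm/in × 24 hour/day = 207.3 mm/day.

207.3 mm/day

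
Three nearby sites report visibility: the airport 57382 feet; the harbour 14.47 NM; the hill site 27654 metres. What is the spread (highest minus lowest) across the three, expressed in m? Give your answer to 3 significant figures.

the airport: 57382 ft = 17490.03 m.
the harbour: 14.47 nmi = 26798.44 m.
Spread: 27654.00 − 17490.03 = 10200 m.

10200 m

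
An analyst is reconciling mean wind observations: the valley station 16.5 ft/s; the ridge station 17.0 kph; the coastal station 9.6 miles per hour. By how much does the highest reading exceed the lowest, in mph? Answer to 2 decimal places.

the valley station: 16.5 ft/s = 11.2500 mph.
the ridge station: 17.0 km/h = 10.5633 mph.
Spread: 11.2500 − 9.6000 = 1.65 mph.

1.65 mph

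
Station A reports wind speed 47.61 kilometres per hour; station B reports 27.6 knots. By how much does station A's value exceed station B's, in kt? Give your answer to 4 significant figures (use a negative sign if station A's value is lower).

station A: 47.61 km/h = 25.70734 kt.
Difference: 25.70734 − 27.60000 = -1.893 kt.

-1.893 kt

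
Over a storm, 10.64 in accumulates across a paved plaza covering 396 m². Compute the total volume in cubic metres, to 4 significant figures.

107.0 cubic metres

Depth: 10.64 in × 25.4 = 270.256 mm.
1 mm over 1 m² is 1 L, so volume = 270.256 × 396 = 107021.38 L = 107.0 m³.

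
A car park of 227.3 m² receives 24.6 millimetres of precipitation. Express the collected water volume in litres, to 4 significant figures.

5592 litres

1 mm over 1 m² is 1 L, so volume = 24.6 × 227.3 = 5591.58 L ≈ 5592 L.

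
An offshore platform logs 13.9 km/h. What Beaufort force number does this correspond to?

13.9 km/h = 3.9 m/s, which is Beaufort 3 (gentle breeze, 3.4–5.4 m/s).

Beaufort force 3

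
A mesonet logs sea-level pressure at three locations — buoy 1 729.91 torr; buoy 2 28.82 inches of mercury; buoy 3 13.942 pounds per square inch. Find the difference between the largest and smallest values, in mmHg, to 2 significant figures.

buoy 2: 28.82 inHg = 732.03 mmHg.
buoy 3: 13.942 psi = 721.01 mmHg.
Spread: 732.03 − 721.01 = 11 mmHg.

11 mmHg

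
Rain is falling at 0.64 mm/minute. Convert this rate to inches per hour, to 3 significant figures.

0.64 mm/minute × 0.0393701 in/mm × 60 minute/hour = 1.51 in/hour.

1.51 in/hour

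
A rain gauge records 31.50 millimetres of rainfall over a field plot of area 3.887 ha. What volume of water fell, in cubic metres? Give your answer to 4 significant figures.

1224 cubic metres

Area: 3.887 ha = 38870 m².
1 mm over 1 m² is 1 L, so volume = 31.5 × 38870 = 1224405 L = 1224 m³.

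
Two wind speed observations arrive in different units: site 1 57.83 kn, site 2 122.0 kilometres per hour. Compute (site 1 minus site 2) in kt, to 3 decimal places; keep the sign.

-8.045 kt

site 2: 122.0 km/h = 65.87473 kt.
Difference: 57.83000 − 65.87473 = -8.045 kt.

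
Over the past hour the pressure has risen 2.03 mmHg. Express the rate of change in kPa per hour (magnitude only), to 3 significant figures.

2.03 mmHg / 1 h × 0.133322 kPa/mmHg = 0.271 kPa/h.

0.271 kPa per hour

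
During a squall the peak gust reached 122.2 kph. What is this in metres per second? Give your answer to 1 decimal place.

1 km/h = 0.277778 m/s, so 122.2 × 0.277778 = 33.9 m/s.

33.9 m/s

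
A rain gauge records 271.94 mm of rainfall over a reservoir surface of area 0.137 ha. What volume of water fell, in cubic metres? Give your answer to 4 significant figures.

Area: 0.137 ha = 1370 m².
1 mm over 1 m² is 1 L, so volume = 271.94 × 1370 = 372557.8 L = 372.6 m³.

372.6 cubic metres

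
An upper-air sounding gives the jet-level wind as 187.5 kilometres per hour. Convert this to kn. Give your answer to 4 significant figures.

1 km/h = 0.539957 kt, so 187.5 × 0.539957 = 101.2 kt.

101.2 kt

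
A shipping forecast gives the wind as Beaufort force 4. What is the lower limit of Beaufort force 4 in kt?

11 kt

Beaufort 4 (moderate breeze) spans 11–16 knots.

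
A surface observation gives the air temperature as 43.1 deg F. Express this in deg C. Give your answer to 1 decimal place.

6.2 °C

°C = (°F − 32) × 5/9 = (43.1 − 32) / 1.8 = 6.2 °C.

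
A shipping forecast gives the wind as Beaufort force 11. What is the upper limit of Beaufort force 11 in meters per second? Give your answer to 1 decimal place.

Beaufort 11 (violent storm) spans 28.5–32.6 m/s.

32.6 m/s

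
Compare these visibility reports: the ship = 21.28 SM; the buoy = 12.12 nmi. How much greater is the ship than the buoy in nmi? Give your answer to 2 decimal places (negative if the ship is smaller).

6.37 nmi

the ship: 21.28 SM = 18.4918 nmi.
Difference: 18.4918 − 12.1200 = 6.37 nmi.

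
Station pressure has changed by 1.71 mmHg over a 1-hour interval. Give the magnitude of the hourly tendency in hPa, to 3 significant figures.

2.28 hPa per hour

1.71 mmHg / 1 h × 1.33322 hPa/mmHg = 2.28 hPa/h.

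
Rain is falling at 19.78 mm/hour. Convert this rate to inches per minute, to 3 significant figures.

0.0130 in/minute

19.78 mm/hour × 0.0393701 in/mm × 0.0166667 hour/minute = 0.0130 in/minute.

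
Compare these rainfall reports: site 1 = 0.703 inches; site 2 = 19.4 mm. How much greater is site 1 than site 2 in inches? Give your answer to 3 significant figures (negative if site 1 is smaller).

-0.0608 in

site 2: 19.4 mm = 0.763780 in.
Difference: 0.703000 − 0.763780 = -0.0608 in.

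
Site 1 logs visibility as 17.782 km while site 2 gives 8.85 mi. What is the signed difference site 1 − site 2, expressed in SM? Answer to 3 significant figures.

site 1: 17.782 km = 11.0492 SM.
Difference: 11.0492 − 8.8500 = 2.20 SM.

2.20 SM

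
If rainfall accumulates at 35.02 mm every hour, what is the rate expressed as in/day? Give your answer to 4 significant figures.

33.09 in/day

35.02 mm/hour × 0.0393701 in/mm × 24 hour/day = 33.09 in/day.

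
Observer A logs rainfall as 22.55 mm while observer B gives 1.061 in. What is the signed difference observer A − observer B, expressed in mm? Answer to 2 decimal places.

-4.40 mm

observer B: 1.061 in = 26.9494 mm.
Difference: 22.5500 − 26.9494 = -4.40 mm.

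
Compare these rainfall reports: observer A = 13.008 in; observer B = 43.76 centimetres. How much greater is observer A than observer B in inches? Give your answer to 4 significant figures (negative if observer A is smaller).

observer B: 43.76 cm = 17.22835 in.
Difference: 13.00800 − 17.22835 = -4.220 in.

-4.220 in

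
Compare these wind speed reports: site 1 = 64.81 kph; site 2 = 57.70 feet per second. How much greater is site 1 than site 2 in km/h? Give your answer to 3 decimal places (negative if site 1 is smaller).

site 2: 57.70 ft/s = 63.31306 km/h.
Difference: 64.81000 − 63.31306 = 1.497 km/h.

1.497 km/h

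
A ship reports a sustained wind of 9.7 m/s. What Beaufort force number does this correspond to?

Beaufort force 5

9.7 m/s lies in the Beaufort 5 band (fresh breeze, 8.0–10.7 m/s).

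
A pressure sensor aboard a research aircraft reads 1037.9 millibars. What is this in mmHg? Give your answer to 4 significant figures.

1 mb = 0.750062 mmHg, so 1037.9 × 0.750062 = 778.5 mmHg.

778.5 mmHg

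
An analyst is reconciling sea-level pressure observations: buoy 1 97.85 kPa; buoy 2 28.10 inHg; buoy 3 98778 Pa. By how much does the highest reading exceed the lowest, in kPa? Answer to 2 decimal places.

3.62 kPa

buoy 2: 28.10 inHg = 95.1575 kPa.
buoy 3: 98778 Pa = 98.7780 kPa.
Spread: 98.7780 − 95.1575 = 3.62 kPa.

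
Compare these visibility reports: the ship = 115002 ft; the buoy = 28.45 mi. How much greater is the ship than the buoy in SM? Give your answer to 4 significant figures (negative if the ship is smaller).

-6.669 SM

the ship: 115002 ft = 21.78068 SM.
Difference: 21.78068 − 28.45000 = -6.669 SM.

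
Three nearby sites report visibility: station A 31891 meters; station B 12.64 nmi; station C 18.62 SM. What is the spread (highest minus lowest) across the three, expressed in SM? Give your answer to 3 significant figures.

station A: 31891 m = 19.8161 SM.
station B: 12.64 nmi = 14.5459 SM.
Spread: 19.8161 − 14.5459 = 5.27 SM.

5.27 SM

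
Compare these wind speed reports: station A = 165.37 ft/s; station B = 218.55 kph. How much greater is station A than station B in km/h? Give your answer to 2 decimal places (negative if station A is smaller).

station A: 165.37 ft/s = 181.4572 km/h.
Difference: 181.4572 − 218.5500 = -37.09 km/h.

-37.09 km/h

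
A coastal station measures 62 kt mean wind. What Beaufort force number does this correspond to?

62 kt lies in the Beaufort 11 band (violent storm, 56–63 kt).

Beaufort force 11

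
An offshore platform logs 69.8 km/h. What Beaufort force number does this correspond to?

Beaufort force 8

69.8 km/h = 19.4 m/s, which is Beaufort 8 (gale, 17.2–20.7 m/s).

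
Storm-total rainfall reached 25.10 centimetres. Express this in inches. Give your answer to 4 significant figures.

1 cm = 0.393701 in, so 25.10 × 0.393701 = 9.882 in.

9.882 in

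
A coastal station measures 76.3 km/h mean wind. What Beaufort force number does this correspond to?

Beaufort force 9

76.3 km/h = 21.2 m/s, which is Beaufort 9 (strong gale, 20.8–24.4 m/s).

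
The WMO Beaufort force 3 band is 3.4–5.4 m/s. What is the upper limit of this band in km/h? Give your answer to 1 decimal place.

19.4 km/h

3.4–5.4 m/s × 3.6 = 12.2–19.4 km/h.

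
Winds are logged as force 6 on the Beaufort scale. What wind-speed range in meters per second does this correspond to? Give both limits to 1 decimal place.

10.8 to 13.8 m/s

Beaufort 6 (strong breeze) spans 10.8–13.8 m/s.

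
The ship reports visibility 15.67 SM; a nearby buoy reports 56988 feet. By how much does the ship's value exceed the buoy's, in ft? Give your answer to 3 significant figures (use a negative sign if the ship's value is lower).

the ship: 15.67 SM = 82737.60 ft.
Difference: 82737.60 − 56988.00 = 25700 ft.

25700 ft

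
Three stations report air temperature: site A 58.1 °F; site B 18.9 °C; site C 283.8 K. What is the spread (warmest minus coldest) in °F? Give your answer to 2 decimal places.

14.85 °F

site A: 58.1 °F = 14.500 °C.
site C: 283.8 K = 10.650 °C.
Spread: 18.900 − 10.650 = 8.250 °C = 14.85 °F.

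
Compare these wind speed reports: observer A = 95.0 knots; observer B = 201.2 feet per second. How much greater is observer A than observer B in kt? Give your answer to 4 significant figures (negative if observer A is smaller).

-24.21 kt

observer B: 201.2 ft/s = 119.2077 kt.
Difference: 95.0000 − 119.2077 = -24.21 kt.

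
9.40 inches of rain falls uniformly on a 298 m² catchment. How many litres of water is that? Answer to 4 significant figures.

71150 litres

Depth: 9.40 in × 25.4 = 238.76 mm.
1 mm over 1 m² is 1 L, so volume = 238.76 × 298 = 71150.48 L ≈ 71150 L.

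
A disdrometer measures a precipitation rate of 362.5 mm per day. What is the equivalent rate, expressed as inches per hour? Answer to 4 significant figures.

0.5947 in/hour

362.5 mm/day × 0.0393701 in/mm × 0.0416667 day/hour = 0.5947 in/hour.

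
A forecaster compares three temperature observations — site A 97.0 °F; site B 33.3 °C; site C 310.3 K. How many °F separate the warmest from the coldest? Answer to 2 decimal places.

site A: 97.0 °F = 36.111 °C.
site C: 310.3 K = 37.150 °C.
Spread: 37.150 − 33.300 = 3.850 °C = 6.93 °F.

6.93 °F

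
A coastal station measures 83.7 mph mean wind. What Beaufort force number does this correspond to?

Beaufort force 12

83.7 mph = 37.4 m/s, which is Beaufort 12 (hurricane force, ≥32.7 m/s).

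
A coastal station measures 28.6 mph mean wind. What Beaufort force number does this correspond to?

28.6 mph = 12.8 m/s, which is Beaufort 6 (strong breeze, 10.8–13.8 m/s).

Beaufort force 6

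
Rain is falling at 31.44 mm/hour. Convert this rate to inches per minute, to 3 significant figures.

0.0206 in/minute

31.44 mm/hour × 0.0393701 in/mm × 0.0166667 hour/minute = 0.0206 in/minute.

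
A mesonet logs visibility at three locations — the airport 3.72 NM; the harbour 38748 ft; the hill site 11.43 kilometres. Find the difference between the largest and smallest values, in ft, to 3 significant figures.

the airport: 3.72 nmi = 22603.15 ft.
the hill site: 11.43 km = 37500.00 ft.
Spread: 38748.00 − 22603.15 = 16100 ft.

16100 ft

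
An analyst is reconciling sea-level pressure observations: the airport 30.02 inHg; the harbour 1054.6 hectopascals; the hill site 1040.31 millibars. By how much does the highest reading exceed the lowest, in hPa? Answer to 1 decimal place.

38.0 hPa

the airport: 30.02 inHg = 1016.594 hPa.
the hill site: 1040.31 mb = 1040.310 hPa.
Spread: 1054.600 − 1016.594 = 38.0 hPa.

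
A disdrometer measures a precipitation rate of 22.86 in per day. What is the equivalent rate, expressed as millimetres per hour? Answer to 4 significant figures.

24.19 mm/hour

22.86 in/day × 25.4 mm/in × 0.0416667 day/hour = 24.19 mm/hour.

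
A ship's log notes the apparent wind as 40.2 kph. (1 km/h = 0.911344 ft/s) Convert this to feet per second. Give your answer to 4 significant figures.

1 km/h = 0.911344 ft/s, so 40.2 × 0.911344 = 36.64 ft/s.

36.64 ft/s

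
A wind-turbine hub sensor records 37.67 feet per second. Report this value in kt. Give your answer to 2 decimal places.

22.32 kt

1 ft/s = 0.592484 kt, so 37.67 × 0.592484 = 22.32 kt.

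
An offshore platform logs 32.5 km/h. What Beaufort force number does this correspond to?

Beaufort force 5

32.5 km/h = 9.0 m/s, which is Beaufort 5 (fresh breeze, 8.0–10.7 m/s).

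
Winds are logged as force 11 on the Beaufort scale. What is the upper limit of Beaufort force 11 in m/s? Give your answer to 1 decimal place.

Beaufort 11 (violent storm) spans 28.5–32.6 m/s.

32.6 m/s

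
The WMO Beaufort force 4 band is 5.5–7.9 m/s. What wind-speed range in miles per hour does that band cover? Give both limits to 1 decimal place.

5.5–7.9 m/s × 2.237 = 12.3–17.7 mph.

12.3 to 17.7 mph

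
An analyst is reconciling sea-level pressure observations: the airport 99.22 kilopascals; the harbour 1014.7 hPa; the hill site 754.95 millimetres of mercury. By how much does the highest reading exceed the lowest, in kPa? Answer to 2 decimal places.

2.25 kPa

the harbour: 1014.7 hPa = 101.4700 kPa.
the hill site: 754.95 mmHg = 100.6517 kPa.
Spread: 101.4700 − 99.2200 = 2.25 kPa.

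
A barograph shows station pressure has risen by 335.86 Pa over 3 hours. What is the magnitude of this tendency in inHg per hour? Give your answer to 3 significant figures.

0.0331 inHg per hour

335.86 Pa / 3 h × 0.0002953 inHg/Pa = 0.0331 inHg/h.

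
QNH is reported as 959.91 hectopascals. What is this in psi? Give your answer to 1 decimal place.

13.9 psi

1 hPa = 0.0145038 psi, so 959.91 × 0.0145038 = 13.9 psi.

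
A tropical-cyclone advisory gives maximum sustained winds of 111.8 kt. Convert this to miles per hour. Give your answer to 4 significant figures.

1 kt = 1.15078 mph, so 111.8 × 1.15078 = 128.7 mph.

128.7 mph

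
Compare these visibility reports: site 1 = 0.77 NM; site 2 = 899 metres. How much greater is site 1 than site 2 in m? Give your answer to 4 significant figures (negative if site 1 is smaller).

site 1: 0.77 nmi = 1426.040 m.
Difference: 1426.040 − 899.000 = 527.0 m.

527.0 m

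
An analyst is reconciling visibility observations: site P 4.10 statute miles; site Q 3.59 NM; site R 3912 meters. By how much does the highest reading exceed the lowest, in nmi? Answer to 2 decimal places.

site P: 4.10 SM = 3.5628 nmi.
site R: 3912 m = 2.1123 nmi.
Spread: 3.5900 − 2.1123 = 1.48 nmi.

1.48 nmi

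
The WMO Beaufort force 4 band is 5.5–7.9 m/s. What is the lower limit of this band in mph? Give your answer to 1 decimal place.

12.3 mph

5.5–7.9 m/s × 2.237 = 12.3–17.7 mph.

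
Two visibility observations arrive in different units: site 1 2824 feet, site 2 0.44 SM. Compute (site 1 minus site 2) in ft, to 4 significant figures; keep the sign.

site 2: 0.44 SM = 2323.200 ft.
Difference: 2824.000 − 2323.200 = 500.8 ft.

500.8 ft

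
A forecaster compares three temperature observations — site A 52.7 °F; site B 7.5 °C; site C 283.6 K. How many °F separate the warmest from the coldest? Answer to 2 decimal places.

7.20 °F

site A: 52.7 °F = 11.500 °C.
site C: 283.6 K = 10.450 °C.
Spread: 11.500 − 7.500 = 4.000 °C = 7.20 °F.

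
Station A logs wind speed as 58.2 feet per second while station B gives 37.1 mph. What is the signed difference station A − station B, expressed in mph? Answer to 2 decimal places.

station A: 58.2 ft/s = 39.6818 mph.
Difference: 39.6818 − 37.1000 = 2.58 mph.

2.58 mph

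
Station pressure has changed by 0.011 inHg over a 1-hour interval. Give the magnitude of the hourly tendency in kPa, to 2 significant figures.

0.011 inHg / 1 h × 3.38639 kPa/inHg = 0.037 kPa/h.

0.037 kPa per hour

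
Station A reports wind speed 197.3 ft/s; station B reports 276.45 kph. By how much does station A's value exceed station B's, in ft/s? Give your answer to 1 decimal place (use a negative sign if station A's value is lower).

-54.6 ft/s

station B: 276.45 km/h = 251.941 ft/s.
Difference: 197.300 − 251.941 = -54.6 ft/s.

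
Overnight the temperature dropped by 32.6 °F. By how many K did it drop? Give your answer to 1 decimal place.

For a temperature change the 32° offset cancels: ΔK = 32.6 × 0.5556 = 18.1 K.

18.1 K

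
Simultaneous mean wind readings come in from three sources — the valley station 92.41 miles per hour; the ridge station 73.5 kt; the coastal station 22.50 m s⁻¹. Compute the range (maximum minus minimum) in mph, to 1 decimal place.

42.1 mph

the ridge station: 73.5 kt = 84.582 mph.
the coastal station: 22.50 m/s = 50.331 mph.
Spread: 92.410 − 50.331 = 42.1 mph.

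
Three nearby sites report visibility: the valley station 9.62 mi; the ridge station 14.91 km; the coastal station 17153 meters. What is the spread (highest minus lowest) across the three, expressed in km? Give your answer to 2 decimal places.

2.24 km

the valley station: 9.62 SM = 15.4819 km.
the coastal station: 17153 m = 17.1530 km.
Spread: 17.1530 − 14.9100 = 2.24 km.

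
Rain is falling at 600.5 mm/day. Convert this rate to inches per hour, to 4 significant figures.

600.5 mm/day × 0.0393701 in/mm × 0.0416667 day/hour = 0.9851 in/hour.

0.9851 in/hour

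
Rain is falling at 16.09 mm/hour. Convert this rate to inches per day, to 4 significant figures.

15.20 in/day

16.09 mm/hour × 0.0393701 in/mm × 24 hour/day = 15.20 in/day.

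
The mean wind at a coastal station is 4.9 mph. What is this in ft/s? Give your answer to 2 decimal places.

1 mph = 1.46667 ft/s, so 4.9 × 1.46667 = 7.19 ft/s.

7.19 ft/s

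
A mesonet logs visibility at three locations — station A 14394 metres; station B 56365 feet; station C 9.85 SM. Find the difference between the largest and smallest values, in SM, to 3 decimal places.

station A: 14394 m = 8.94402 SM.
station B: 56365 ft = 10.67519 SM.
Spread: 10.67519 − 8.94402 = 1.731 SM.

1.731 SM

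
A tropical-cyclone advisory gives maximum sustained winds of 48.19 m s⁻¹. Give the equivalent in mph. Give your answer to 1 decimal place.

1 m/s = 2.23694 mph, so 48.19 × 2.23694 = 107.8 mph.

107.8 mph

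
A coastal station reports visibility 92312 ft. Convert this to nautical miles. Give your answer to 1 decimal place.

1 ft = 0.000164579 nmi, so 92312 × 0.000164579 = 15.2 nmi.

15.2 nmi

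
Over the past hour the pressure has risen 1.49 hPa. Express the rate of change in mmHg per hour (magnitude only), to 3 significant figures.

1.12 mmHg per hour

1.49 hPa / 1 h × 0.750062 mmHg/hPa = 1.12 mmHg/h.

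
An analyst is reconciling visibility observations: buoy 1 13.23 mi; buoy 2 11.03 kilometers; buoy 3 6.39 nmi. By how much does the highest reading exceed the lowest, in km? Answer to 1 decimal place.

buoy 1: 13.23 SM = 21.292 km.
buoy 3: 6.39 nmi = 11.834 km.
Spread: 21.292 − 11.030 = 10.3 km.

10.3 km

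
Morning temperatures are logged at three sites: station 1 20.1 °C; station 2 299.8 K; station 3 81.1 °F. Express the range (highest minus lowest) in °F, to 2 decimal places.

station 2: 299.8 K = 26.650 °C.
station 3: 81.1 °F = 27.278 °C.
Spread: 27.278 − 20.100 = 7.178 °C = 12.92 °F.

12.92 °F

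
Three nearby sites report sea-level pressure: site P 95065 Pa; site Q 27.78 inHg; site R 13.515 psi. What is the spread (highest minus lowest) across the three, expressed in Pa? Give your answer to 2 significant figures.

1900 Pa

site Q: 27.78 inHg = 94073.89 Pa.
site R: 13.515 psi = 93182.64 Pa.
Spread: 95065.00 − 93182.64 = 1900 Pa.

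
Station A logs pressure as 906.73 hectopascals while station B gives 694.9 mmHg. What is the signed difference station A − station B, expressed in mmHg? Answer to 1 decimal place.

-14.8 mmHg

station A: 906.73 hPa = 680.103 mmHg.
Difference: 680.103 − 694.900 = -14.8 mmHg.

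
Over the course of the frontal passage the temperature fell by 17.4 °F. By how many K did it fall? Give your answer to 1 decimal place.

Converting a difference, only the 9/5 scale factor applies: ΔK = 17.4 × 0.5556 = 9.7 K.

9.7 K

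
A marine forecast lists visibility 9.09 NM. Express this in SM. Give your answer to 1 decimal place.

10.5 SM

1 nmi = 1.15078 SM, so 9.09 × 1.15078 = 10.5 SM.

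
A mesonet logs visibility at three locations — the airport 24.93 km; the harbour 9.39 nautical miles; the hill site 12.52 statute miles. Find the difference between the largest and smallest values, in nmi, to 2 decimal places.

4.07 nmi

the airport: 24.93 km = 13.4611 nmi.
the hill site: 12.52 SM = 10.8796 nmi.
Spread: 13.4611 − 9.3900 = 4.07 nmi.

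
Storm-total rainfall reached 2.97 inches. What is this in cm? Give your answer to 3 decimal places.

7.544 cm

1 in = 2.54 cm, so 2.97 × 2.54 = 7.544 cm.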